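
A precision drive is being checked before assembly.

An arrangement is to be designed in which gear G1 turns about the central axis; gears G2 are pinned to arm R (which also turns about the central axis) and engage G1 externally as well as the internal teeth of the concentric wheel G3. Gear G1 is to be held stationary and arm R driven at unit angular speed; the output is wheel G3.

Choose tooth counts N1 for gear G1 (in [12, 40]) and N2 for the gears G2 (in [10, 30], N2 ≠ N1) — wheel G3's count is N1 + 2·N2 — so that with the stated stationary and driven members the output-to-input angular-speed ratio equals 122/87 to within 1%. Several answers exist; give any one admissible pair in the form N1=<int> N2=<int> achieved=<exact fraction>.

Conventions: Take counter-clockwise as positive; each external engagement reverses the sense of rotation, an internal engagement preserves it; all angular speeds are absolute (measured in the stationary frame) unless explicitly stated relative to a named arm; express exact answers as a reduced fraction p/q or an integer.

N1=35 N2=26 achieved=122/87

planetary set to be sized for 122/87 (Willis relation)
Willis with ω_sun = 0: ω_ring/ω_arm = (N1+N3)/N3; set equal to 122/87  ⇒  N3/N1 = 1/(122/87 − 1) = 87/35
N3 = N1 + 2·N2  ⇒  N2/N1 = (N3/N1 − 1)/2 = (87/35 − 1)/2 = 26/35
smallest multiple with N1 ≥ 12 and N2 ≥ 10: k = 1  ⇒  N1 = 1·35 = 35, N2 = 1·26 = 26 (N1 ≤ 40, N2 ≤ 30, N2 ≠ N1 ✓), N3 = 35 + 2·26 = 87
check: (N1+N3)/N3 with N1 = 35, N3 = 87 gives 122/87; |achieved − target| = 0 ≤ 61/4350 ✓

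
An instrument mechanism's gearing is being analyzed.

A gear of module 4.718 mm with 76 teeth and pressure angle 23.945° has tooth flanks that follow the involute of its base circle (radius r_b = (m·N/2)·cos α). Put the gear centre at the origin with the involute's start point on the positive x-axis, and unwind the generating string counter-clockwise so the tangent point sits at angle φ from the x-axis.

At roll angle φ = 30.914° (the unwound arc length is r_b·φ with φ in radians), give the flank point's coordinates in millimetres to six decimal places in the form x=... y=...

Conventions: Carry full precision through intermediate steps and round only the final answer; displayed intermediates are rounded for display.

class = single-mesh tooth geometry [base-circle involute, m = 4.718, 76T]
pitch radius r_p = m·N/2 = 4.718·76/2 = 179.284000
base radius r_b = r_p·cos α = 179.284000·cos 23.945° = 163.854008
roll angle φ = 30.914° = 0.53955108 rad
x = r_b·(cos φ + φ·sin φ) = 185.996297
y = r_b·(sin φ − φ·cos φ) = 8.331774

x=185.996297 y=8.331774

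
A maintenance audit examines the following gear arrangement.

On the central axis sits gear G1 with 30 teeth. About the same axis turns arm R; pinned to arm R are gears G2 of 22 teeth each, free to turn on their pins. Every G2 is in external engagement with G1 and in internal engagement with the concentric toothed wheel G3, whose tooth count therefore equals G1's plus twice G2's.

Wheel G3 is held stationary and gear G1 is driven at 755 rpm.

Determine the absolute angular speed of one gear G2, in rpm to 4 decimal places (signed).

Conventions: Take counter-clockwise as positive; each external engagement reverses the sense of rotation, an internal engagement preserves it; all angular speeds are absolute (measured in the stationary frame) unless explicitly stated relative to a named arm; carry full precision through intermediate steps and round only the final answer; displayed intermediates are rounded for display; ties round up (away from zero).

class = planetary set [G3 = 30+2·22 = 74; Willis about the carrier]
normalise by the input: solve with ω_sun = 1, then scale by 755 rpm
ring teeth: 30 + 2·22 = 74
30(ω_sun−ω_arm) = −74(ω_ring−ω_arm),  ω_ring = 0, ω_sun = 1
30(1−ω_arm) = −74(0−ω_arm)  ⇒  104·ω_arm = 30  ⇒  ω_arm = 15/52
sun–planet mesh: 30·(1−15/52) = −22·(ω_p−ω_arm)  ⇒  ω_p−ω_arm = -555/572
ω_p = 15/52 − 555/572 = -15/22
scale: ω_p = -15/22 × 755 rpm = -514.7727 rpm

-514.7727 rpm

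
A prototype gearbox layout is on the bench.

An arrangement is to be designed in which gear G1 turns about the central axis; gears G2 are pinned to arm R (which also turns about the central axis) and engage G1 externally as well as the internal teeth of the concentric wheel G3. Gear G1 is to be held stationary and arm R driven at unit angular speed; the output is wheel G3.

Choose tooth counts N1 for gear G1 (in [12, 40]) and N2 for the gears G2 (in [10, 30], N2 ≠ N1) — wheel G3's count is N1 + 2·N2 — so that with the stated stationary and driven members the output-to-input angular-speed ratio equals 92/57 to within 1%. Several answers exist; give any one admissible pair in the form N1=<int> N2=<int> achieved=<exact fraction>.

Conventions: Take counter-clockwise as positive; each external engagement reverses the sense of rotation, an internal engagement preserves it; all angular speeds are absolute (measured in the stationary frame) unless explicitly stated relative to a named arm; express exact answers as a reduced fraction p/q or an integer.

N1=35 N2=11 achieved=92/57

topology: planetary set — design target 92/57, arm = carrier (Willis)
Willis with ω_sun = 0: ω_ring/ω_arm = (N1+N3)/N3; set equal to 92/57  ⇒  N3/N1 = 1/(92/57 − 1) = 57/35
N3 = N1 + 2·N2  ⇒  N2/N1 = (N3/N1 − 1)/2 = (57/35 − 1)/2 = 11/35
smallest multiple with N1 ≥ 12 and N2 ≥ 10: k = 1  ⇒  N1 = 1·35 = 35, N2 = 1·11 = 11 (N1 ≤ 40, N2 ≤ 30, N2 ≠ N1 ✓), N3 = 35 + 2·11 = 57
check: (N1+N3)/N3 with N1 = 35, N3 = 57 gives 92/57; |achieved − target| = 0 ≤ 23/1425 ✓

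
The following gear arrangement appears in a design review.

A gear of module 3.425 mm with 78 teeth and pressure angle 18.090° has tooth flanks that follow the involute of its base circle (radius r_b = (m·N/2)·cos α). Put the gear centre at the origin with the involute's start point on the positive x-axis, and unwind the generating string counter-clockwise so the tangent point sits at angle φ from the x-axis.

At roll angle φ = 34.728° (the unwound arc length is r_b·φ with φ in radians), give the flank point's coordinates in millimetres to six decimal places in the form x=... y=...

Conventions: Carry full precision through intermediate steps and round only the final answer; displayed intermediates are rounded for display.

x=148.197052 y=9.082799

class = single-mesh tooth geometry [base-circle involute, m = 3.425, 78T]
pitch radius r_p = m·N/2 = 3.425·78/2 = 133.575000
base radius r_b = r_p·cos α = 133.575000·cos 18.090° = 126.972380
roll angle φ = 34.728° = 0.60611794 rad
x = r_b·(cos φ + φ·sin φ) = 148.197052
y = r_b·(sin φ − φ·cos φ) = 9.082799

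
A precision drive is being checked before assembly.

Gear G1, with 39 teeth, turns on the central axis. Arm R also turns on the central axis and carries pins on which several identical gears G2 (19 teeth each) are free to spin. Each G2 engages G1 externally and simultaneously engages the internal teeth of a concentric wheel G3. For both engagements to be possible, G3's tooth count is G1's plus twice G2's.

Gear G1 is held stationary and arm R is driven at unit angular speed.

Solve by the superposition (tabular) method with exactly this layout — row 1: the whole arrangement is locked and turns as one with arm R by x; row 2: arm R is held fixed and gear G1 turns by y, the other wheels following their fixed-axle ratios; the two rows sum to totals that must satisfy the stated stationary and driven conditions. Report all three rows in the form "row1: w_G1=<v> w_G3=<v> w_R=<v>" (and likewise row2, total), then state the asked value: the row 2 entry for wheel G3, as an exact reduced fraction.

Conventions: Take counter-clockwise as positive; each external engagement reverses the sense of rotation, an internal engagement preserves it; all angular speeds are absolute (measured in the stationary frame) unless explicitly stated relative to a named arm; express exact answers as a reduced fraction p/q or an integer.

planetary set (39T centre, 19T on arm, 77T internal) — Willis relation
superposition row 1 [locked train]: every member turns x
row 2 (arm held, sun turns y): ω_ring = −(39/77)·y, ω_arm = 0
boundary: total ω_sun = x + y = 0 and total ω_arm = x = 1  ⇒  y = -1, x = 1
row 2 ring = −(39/77)·(-1) = 39/77
totals (row 1 + row 2): sun 1 + (-1) = 0, ring 1 + 39/77 = 116/77, arm 1 + 0 = 1
asked cell (row2, ring) = 39/77

row1: w_G1=1 w_G3=1 w_R=1
row2: w_G1=-1 w_G3=39/77 w_R=0
total: w_G1=0 w_G3=116/77 w_R=1
asked value: 39/77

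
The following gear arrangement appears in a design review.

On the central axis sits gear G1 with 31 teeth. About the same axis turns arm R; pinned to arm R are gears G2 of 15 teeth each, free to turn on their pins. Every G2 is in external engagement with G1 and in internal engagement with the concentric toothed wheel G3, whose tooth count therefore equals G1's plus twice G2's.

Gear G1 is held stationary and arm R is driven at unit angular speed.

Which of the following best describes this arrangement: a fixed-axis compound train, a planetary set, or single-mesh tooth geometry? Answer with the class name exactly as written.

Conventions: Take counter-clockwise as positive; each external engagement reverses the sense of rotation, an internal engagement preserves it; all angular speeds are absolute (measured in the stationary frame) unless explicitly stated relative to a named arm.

planetary set

planetary set (31T centre, 15T on arm, 61T internal) — Willis relation
classification: planetary set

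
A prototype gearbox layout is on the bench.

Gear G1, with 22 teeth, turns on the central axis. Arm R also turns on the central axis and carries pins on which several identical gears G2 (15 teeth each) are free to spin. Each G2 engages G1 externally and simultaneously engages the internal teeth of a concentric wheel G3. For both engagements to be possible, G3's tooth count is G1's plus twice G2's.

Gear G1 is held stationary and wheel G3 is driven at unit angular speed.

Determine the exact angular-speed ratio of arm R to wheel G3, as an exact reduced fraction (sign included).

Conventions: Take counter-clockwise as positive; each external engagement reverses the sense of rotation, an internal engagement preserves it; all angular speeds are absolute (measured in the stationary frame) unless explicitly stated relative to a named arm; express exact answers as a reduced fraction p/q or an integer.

26/37

recognized (axles ride arm R): planetary set, 22/15/52 teeth
ring teeth: 22 + 2·15 = 52
22(ω_sun−ω_arm) = −52(ω_ring−ω_arm),  ω_sun = 0, ω_ring = 1
22(0−ω_arm) = −52(1−ω_arm)  ⇒  74·ω_arm = 52  ⇒  ω_arm = 26/37
ω_out/ω_in = 26/37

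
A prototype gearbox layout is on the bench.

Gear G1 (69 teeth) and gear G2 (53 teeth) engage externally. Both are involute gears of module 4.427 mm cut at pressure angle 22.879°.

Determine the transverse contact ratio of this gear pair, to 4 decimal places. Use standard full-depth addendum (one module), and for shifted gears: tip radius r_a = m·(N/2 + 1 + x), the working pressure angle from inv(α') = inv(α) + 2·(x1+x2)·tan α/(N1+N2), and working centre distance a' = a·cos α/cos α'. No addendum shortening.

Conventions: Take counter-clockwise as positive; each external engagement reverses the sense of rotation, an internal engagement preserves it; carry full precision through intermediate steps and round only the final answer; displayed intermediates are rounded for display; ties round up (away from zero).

1.6403

topology: single-mesh involute geometry — m = 4.427, 69T/53T pair
base radii: r_b1 = 140.715802, r_b2 = 108.086051
tip radii: r_a1 = 157.158500, r_a2 = 121.742500
no profile shift: α' = α, a' = a
action lengths: √(r_a1²−r_b1²) = 69.984692, √(r_a2²−r_b2²) = 56.023584
base pitch p_b = π·m·cos α = 12.813673
CR = (69.984692 + 56.023584 − 270.047000·sin 22.87900°)/12.813673 = 1.640256
contact ratio ≈ 1.6403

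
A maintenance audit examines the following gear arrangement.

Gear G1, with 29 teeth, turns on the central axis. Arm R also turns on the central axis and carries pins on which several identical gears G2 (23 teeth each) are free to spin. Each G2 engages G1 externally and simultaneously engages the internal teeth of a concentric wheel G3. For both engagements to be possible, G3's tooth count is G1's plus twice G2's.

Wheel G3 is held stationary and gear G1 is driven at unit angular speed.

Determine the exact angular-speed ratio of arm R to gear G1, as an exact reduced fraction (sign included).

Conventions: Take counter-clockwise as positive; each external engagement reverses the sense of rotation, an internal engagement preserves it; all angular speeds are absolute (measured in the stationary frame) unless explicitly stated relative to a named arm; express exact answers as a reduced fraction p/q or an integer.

class = planetary set [G3 = 29+2·23 = 75; Willis about the carrier]
ring teeth: 29 + 2·23 = 75
29(ω_sun−ω_arm) = −75(ω_ring−ω_arm),  ω_ring = 0, ω_sun = 1
29(1−ω_arm) = −75(0−ω_arm)  ⇒  104·ω_arm = 29  ⇒  ω_arm = 29/104
ω_out/ω_in = 29/104

29/104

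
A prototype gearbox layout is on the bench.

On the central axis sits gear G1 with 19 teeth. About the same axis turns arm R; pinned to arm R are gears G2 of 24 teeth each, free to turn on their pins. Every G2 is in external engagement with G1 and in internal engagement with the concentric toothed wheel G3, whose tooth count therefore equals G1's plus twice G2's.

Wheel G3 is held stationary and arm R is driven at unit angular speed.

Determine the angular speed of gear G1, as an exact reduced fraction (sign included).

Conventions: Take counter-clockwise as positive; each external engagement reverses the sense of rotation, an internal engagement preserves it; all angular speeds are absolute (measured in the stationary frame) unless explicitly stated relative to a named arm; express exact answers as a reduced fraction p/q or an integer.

planetary set (19T centre, 24T on arm, 67T internal) — Willis relation
ring teeth: 19 + 2·24 = 67
19(ω_sun−ω_arm) = −67(ω_ring−ω_arm),  ω_ring = 0, ω_arm = 1
ω_sun = 1 − (67/19)(0−1) = 86/19
exact speed ratio = 86/19

86/19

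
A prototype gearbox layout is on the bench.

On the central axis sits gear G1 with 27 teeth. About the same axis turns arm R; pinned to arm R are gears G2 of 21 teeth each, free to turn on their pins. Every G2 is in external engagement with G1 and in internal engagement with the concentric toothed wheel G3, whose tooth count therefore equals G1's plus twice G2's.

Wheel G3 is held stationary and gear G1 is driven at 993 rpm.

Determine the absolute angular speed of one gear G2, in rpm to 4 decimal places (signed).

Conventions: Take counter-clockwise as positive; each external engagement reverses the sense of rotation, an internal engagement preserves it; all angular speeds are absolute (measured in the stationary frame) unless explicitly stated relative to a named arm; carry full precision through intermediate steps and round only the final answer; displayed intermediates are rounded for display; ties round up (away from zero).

-638.3571 rpm

recognized (axles ride arm R): planetary set, 27/21/69 teeth
normalise by the input: solve with ω_sun = 1, then scale by 993 rpm
ring teeth: 27 + 2·21 = 69
27(ω_sun−ω_arm) = −69(ω_ring−ω_arm),  ω_ring = 0, ω_sun = 1
27(1−ω_arm) = −69(0−ω_arm)  ⇒  96·ω_arm = 27  ⇒  ω_arm = 9/32
sun–planet mesh: 27·(1−9/32) = −21·(ω_p−ω_arm)  ⇒  ω_p−ω_arm = -207/224
ω_p = 9/32 − 207/224 = -9/14
scale: ω_p = -9/14 × 993 rpm = -638.3571 rpm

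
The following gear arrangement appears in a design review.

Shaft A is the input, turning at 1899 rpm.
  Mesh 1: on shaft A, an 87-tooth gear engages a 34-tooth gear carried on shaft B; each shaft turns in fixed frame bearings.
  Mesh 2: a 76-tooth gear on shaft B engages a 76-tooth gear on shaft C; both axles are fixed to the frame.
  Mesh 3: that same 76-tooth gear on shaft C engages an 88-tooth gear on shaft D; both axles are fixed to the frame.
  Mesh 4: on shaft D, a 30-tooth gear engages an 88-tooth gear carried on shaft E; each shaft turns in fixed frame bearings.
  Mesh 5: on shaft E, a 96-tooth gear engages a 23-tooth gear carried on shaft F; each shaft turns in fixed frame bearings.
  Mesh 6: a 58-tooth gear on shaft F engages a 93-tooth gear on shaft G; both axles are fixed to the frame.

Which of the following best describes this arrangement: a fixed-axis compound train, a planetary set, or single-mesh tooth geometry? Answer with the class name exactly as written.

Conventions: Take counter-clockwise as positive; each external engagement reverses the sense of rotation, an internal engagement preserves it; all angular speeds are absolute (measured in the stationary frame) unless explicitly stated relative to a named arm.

fixed-axis compound train

class = fixed-axis compound train [6 meshes; 6 ratios multiply, 6 sense flips]
classification: fixed-axis compound train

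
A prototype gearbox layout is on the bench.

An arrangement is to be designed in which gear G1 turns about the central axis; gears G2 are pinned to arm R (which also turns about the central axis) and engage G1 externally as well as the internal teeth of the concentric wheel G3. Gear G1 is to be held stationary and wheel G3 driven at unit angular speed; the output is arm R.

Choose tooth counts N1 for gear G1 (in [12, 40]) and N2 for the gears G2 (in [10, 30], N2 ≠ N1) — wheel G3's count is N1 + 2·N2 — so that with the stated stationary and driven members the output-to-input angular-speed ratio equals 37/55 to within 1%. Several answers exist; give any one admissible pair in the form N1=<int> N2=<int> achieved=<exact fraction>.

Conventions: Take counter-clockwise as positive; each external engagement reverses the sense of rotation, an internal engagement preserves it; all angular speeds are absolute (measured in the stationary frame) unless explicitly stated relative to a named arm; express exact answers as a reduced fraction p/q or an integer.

N1=36 N2=19 achieved=37/55

planetary set to be sized for 37/55 (Willis relation)
Willis with ω_sun = 0: ω_arm/ω_ring = N3/(N1+N3); set equal to 37/55  ⇒  N3/N1 = (37/55)/(1 − 37/55) = 37/18
N3 = N1 + 2·N2  ⇒  N2/N1 = (N3/N1 − 1)/2 = (37/18 − 1)/2 = 19/36
smallest multiple with N1 ≥ 12 and N2 ≥ 10: k = 1  ⇒  N1 = 1·36 = 36, N2 = 1·19 = 19 (N1 ≤ 40, N2 ≤ 30, N2 ≠ N1 ✓), N3 = 36 + 2·19 = 74
check: N3/(N1+N3) with N1 = 36, N3 = 74 gives 37/55; |achieved − target| = 0 ≤ 37/5500 ✓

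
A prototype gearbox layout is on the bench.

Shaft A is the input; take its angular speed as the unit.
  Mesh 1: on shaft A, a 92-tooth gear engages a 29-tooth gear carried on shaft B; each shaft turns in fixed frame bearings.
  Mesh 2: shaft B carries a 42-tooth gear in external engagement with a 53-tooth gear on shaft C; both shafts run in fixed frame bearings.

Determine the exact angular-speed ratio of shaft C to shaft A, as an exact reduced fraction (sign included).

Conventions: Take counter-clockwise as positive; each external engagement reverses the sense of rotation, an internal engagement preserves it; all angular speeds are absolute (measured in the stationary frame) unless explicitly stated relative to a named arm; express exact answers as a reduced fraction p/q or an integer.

class = fixed-axis compound train [2 meshes; 2 ratios multiply, 2 sense flips]
mesh 1 [92T→29T]: running ratio 92/29, sense −
mesh 2 [42T→53T]: running ratio 3864/1537, sense +
ω_out/ω_in = 3864/1537

3864/1537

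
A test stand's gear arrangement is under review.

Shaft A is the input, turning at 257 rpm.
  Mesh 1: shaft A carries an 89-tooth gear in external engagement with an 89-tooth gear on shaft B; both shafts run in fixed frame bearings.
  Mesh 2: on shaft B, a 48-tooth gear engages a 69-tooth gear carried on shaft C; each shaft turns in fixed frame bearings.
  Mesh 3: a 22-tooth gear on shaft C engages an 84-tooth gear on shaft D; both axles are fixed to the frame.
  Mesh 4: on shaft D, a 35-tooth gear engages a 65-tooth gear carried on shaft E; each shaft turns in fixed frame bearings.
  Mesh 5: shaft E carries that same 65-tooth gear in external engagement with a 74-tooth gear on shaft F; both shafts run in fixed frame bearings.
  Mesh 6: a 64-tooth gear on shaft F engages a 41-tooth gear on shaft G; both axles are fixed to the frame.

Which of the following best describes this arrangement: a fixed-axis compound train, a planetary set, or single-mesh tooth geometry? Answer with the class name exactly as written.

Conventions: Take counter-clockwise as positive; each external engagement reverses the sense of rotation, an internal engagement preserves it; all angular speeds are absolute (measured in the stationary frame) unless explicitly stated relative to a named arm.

class = fixed-axis compound train [6 meshes; 6 ratios multiply, 6 sense flips]
classification: fixed-axis compound train

fixed-axis compound train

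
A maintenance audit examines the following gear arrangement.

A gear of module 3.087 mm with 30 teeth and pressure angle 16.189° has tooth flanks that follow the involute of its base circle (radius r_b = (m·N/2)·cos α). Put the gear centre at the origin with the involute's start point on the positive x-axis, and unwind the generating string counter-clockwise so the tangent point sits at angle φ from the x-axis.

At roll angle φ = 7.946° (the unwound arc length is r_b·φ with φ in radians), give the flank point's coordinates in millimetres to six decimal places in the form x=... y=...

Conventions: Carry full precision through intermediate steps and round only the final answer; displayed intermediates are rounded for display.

single-mesh involute tooth geometry (30T wheel at module 3.087)
pitch radius r_p = m·N/2 = 3.087·30/2 = 46.305000
base radius r_b = r_p·cos α = 46.305000·cos 16.189° = 44.468879
roll angle φ = 7.946° = 0.13868386 rad
x = r_b·(cos φ + φ·sin φ) = 44.894464
y = r_b·(sin φ − φ·cos φ) = 0.039462

x=44.894464 y=0.039462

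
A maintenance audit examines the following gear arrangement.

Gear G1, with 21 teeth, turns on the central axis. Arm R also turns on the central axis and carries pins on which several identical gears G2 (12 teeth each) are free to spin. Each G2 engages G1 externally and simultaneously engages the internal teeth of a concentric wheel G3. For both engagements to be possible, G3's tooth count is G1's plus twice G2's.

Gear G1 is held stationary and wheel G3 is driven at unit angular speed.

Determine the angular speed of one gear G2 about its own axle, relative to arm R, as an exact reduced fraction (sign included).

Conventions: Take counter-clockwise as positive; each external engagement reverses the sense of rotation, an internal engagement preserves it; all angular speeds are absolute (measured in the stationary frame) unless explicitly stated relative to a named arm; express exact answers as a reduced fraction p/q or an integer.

topology: planetary set — G1 21T / G2 12T / G3 45T, arm = carrier (Willis)
ring teeth: 21 + 2·12 = 45
21(ω_sun−ω_arm) = −45(ω_ring−ω_arm),  ω_sun = 0, ω_ring = 1
21(0−ω_arm) = −45(1−ω_arm)  ⇒  66·ω_arm = 45  ⇒  ω_arm = 15/22
sun–planet mesh: 21·(0−15/22) = −12·(ω_p−ω_arm)  ⇒  ω_p−ω_arm = 105/88
exact speed ratio = 105/88

105/88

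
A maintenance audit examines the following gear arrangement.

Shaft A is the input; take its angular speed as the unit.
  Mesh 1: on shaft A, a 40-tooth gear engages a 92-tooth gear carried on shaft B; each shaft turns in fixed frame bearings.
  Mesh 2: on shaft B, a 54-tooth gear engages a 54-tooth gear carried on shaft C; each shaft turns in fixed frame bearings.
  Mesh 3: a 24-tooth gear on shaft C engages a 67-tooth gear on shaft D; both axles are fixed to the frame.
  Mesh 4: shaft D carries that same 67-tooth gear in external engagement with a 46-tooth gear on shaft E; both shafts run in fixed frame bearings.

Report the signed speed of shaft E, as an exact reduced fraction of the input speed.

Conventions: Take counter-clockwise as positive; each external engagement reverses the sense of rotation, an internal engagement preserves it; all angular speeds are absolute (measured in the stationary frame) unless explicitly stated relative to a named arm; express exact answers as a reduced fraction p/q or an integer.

120/529

4-mesh fixed-axis compound train (all bearings frame-fixed)
mesh 1 [40T→92T]: |ω|/ω_in = 1×40/92 = 10/23, sense flips to −
mesh 2 [54T→54T]: |ω|/ω_in = (10/23)×54/54 = 10/23, sense flips to +
mesh 3 [24T→67T]: |ω|/ω_in = (10/23)×24/67 = 240/1541, sense flips to −
mesh 4 [67T→46T]: |ω|/ω_in = (240/1541)×67/46 = 120/529, sense flips to +
signed output speed (× input speed) = 120/529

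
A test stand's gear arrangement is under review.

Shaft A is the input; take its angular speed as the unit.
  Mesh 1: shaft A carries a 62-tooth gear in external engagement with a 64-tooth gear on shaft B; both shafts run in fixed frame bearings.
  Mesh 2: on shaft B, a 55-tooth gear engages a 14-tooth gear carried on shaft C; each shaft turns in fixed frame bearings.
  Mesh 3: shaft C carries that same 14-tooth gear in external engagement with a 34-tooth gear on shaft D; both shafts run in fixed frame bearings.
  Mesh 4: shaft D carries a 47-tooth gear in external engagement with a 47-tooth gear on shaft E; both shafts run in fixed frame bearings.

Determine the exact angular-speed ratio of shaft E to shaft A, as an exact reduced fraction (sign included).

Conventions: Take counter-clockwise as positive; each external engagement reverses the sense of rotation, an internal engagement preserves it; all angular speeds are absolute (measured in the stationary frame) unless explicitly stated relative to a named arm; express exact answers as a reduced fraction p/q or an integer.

class = fixed-axis compound train [4 meshes; 4 ratios multiply, 4 sense flips]
mesh 1 [62T→64T]: running ratio 31/32, sense −
mesh 2 [55T→14T]: running ratio 1705/448, sense +
mesh 3 [14T→34T]: running ratio 1705/1088, sense −
mesh 4 [47T→47T]: running ratio 1705/1088, sense +
ω_out/ω_in = 1705/1088

1705/1088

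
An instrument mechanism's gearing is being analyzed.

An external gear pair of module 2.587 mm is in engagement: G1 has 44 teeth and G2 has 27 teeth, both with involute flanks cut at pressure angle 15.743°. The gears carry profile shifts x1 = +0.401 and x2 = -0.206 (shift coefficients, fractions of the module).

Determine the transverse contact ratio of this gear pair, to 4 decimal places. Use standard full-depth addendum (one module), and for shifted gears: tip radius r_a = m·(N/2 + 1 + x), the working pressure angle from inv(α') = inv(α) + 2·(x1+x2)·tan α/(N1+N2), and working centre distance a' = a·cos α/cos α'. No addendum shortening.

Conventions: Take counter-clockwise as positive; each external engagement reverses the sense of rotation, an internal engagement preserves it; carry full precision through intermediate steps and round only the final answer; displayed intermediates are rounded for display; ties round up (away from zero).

class = single-mesh tooth geometry [involute pair 44T × 27T, m = 2.587]
base radii: r_b1 = 54.779064, r_b2 = 33.614426
tip radii: r_a1 = 60.538387, r_a2 = 36.978578
inv(α') = inv(15.743°) + 2·(+0.401-0.206)·tan α/(44+27) = 0.00867855  ⇒  α' = 16.78494°
a' = a·cos α / cos α' = 91.8385·cos 15.743°/cos 16.78494° = 92.327043
action lengths: √(r_a1²−r_b1²) = 25.771116, √(r_a2²−r_b2²) = 15.410568
base pitch p_b = π·m·cos α = 7.822432
CR = (25.771116 + 15.410568 − 92.327043·sin 16.78494°)/7.822432 = 1.856132
contact ratio ≈ 1.8561

1.8561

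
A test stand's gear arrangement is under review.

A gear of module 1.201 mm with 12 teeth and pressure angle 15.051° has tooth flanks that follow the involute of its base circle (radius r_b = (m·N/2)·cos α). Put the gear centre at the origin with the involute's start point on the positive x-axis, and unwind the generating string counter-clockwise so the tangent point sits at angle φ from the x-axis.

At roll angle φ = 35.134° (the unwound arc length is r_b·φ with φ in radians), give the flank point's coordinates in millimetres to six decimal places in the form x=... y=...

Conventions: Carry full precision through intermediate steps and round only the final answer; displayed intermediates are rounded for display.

x=8.146676 y=0.515002

recognized (one wheel, involute flank): single-mesh tooth geometry, m = 1.201, N = 12
pitch radius r_p = m·N/2 = 1.201·12/2 = 7.206000
base radius r_b = r_p·cos α = 7.206000·cos 15.051° = 6.958799
roll angle φ = 35.134° = 0.61320398 rad
x = r_b·(cos φ + φ·sin φ) = 8.146676
y = r_b·(sin φ − φ·cos φ) = 0.515002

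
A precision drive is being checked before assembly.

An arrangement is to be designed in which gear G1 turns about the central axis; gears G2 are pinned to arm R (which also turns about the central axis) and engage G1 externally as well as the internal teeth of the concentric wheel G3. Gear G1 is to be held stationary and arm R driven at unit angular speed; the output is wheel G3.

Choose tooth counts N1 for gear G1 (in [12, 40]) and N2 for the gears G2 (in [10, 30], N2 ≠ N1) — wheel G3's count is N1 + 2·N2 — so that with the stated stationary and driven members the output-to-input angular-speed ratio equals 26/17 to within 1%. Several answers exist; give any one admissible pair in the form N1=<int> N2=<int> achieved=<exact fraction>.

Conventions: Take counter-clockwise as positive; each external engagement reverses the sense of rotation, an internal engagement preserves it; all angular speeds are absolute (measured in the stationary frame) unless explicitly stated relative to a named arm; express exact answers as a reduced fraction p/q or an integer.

N1=27 N2=12 achieved=26/17

topology: planetary set — design target 26/17, arm = carrier (Willis)
Willis with ω_sun = 0: ω_ring/ω_arm = (N1+N3)/N3; set equal to 26/17  ⇒  N3/N1 = 1/(26/17 − 1) = 17/9
N3 = N1 + 2·N2  ⇒  N2/N1 = (N3/N1 − 1)/2 = (17/9 − 1)/2 = 4/9
smallest multiple with N1 ≥ 12 and N2 ≥ 10: k = 3  ⇒  N1 = 3·9 = 27, N2 = 3·4 = 12 (N1 ≤ 40, N2 ≤ 30, N2 ≠ N1 ✓), N3 = 27 + 2·12 = 51
check: (N1+N3)/N3 with N1 = 27, N3 = 51 gives 26/17; |achieved − target| = 0 ≤ 13/850 ✓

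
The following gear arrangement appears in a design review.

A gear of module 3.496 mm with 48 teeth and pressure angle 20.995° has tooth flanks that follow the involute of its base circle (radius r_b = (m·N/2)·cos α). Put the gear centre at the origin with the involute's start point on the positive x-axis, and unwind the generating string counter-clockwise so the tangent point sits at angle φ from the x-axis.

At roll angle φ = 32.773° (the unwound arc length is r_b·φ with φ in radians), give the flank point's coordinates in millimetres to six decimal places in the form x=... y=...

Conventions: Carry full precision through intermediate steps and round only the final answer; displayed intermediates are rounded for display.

class = single-mesh tooth geometry [base-circle involute, m = 3.496, 48T]
pitch radius r_p = m·N/2 = 3.496·48/2 = 83.904000
base radius r_b = r_p·cos α = 83.904000·cos 20.995° = 78.333756
roll angle φ = 32.773° = 0.57199676 rad
x = r_b·(cos φ + φ·sin φ) = 90.119110
y = r_b·(sin φ − φ·cos φ) = 4.728594

x=90.119110 y=4.728594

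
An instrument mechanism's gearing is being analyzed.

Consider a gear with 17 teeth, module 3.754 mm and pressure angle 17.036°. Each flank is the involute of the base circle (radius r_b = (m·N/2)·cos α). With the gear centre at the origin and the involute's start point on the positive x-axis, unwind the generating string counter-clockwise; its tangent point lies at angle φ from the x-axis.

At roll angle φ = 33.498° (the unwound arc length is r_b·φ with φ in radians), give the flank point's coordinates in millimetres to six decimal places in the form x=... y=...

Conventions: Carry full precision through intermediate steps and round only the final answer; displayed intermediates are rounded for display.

topology: single-mesh involute geometry — m = 3.754, N = 17
pitch radius r_p = m·N/2 = 3.754·17/2 = 31.909000
base radius r_b = r_p·cos α = 31.909000·cos 17.036° = 30.508861
roll angle φ = 33.498° = 0.58465039 rad
x = r_b·(cos φ + φ·sin φ) = 35.285885
y = r_b·(sin φ − φ·cos φ) = 1.963701

x=35.285885 y=1.963701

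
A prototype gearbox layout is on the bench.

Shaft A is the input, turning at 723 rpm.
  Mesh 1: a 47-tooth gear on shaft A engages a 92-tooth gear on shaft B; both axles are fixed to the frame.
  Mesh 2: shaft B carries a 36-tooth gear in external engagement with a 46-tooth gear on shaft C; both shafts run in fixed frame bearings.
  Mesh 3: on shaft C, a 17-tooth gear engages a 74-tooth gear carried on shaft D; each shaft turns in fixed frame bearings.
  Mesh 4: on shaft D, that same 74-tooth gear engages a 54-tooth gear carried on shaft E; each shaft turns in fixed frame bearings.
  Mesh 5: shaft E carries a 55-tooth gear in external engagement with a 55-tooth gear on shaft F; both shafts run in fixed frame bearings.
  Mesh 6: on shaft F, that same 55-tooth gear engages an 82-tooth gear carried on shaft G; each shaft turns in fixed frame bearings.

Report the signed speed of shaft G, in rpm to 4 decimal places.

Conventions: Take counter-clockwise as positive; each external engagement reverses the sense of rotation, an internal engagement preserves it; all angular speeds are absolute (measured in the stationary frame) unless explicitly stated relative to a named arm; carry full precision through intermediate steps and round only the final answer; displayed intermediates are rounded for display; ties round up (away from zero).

topology: fixed-axis compound train — 6 meshes, A→G
mesh 1 [47T→92T]: ω = 723.0000×47/92 = 369.3587 rpm, sense flips to −
mesh 2 [36T→46T]: ω = 369.3587×36/46 = 289.0633 rpm, sense flips to +
mesh 3 [17T→74T]: ω = 289.0633×17/74 = 66.4064 rpm, sense flips to −
mesh 4 [74T→54T]: ω = 66.4064×74/54 = 91.0014 rpm, sense flips to +
mesh 5 [55T→55T]: ω = 91.0014×55/55 = 91.0014 rpm, sense flips to −
mesh 6 [55T→82T]: ω = 91.0014×55/82 = 61.0375 rpm, sense flips to +
signed output speed = +61.0375 rpm

+61.0375 rpm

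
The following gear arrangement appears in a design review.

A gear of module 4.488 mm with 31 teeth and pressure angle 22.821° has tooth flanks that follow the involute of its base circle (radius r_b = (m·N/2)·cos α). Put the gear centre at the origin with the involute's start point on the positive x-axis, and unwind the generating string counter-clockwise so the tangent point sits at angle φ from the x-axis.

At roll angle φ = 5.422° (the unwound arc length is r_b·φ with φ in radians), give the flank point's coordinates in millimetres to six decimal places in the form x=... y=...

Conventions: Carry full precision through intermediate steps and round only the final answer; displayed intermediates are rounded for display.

class = single-mesh tooth geometry [base-circle involute, m = 4.488, 31T]
pitch radius r_p = m·N/2 = 4.488·31/2 = 69.564000
base radius r_b = r_p·cos α = 69.564000·cos 22.821° = 64.118604
roll angle φ = 5.422° = 0.09463175 rad
x = r_b·(cos φ + φ·sin φ) = 64.405058
y = r_b·(sin φ − φ·cos φ) = 0.018096

x=64.405058 y=0.018096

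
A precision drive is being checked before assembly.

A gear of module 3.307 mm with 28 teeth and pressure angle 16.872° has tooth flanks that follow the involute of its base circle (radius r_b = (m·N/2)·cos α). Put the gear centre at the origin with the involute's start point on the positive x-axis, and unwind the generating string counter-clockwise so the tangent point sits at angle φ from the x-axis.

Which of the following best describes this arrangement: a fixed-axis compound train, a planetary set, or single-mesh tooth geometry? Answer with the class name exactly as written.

single-mesh tooth geometry

class = single-mesh tooth geometry [base-circle involute, m = 3.307, 28T]
classification: single-mesh tooth geometry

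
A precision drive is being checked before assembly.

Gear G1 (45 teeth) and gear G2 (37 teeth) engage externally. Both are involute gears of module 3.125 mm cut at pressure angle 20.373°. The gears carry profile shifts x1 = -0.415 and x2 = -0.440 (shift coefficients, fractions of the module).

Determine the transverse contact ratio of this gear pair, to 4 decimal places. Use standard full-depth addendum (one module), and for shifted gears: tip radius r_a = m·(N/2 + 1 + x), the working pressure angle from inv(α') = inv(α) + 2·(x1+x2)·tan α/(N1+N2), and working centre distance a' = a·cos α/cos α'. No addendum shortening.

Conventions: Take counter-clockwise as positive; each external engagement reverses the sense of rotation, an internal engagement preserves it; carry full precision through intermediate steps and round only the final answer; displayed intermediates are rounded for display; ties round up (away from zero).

single-mesh involute tooth geometry (45T engaging 37T at module 3.125)
base radii: r_b1 = 65.914182, r_b2 = 54.196105
tip radii: r_a1 = 72.140625, r_a2 = 59.562500
inv(α') = inv(20.373°) + 2·(-0.415-0.440)·tan α/(45+37) = 0.00804020  ⇒  α' = 16.37229°
a' = a·cos α / cos α' = 128.1250·cos 20.373°/cos 16.37229° = 125.186553
action lengths: √(r_a1²−r_b1²) = 29.318772, √(r_a2²−r_b2²) = 24.707763
base pitch p_b = π·m·cos α = 9.203356
CR = (29.318772 + 24.707763 − 125.186553·sin 16.37229°)/9.203356 = 2.036133
contact ratio ≈ 2.0361

2.0361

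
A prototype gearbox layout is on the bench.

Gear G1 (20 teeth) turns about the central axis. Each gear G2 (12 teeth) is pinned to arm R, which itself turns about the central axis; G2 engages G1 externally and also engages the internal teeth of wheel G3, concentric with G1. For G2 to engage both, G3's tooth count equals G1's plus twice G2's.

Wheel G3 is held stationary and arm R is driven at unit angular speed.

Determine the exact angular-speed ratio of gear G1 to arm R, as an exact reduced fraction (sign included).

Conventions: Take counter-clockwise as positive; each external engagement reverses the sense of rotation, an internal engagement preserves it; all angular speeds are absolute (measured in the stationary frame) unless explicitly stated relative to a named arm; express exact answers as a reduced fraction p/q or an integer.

16/5

topology: planetary set — G1 20T / G2 12T / G3 44T, arm = carrier (Willis)
ring teeth: 20 + 2·12 = 44
20(ω_sun−ω_arm) = −44(ω_ring−ω_arm),  ω_ring = 0, ω_arm = 1
ω_sun = 1 − (44/20)(0−1) = 16/5
ω_out/ω_in = 16/5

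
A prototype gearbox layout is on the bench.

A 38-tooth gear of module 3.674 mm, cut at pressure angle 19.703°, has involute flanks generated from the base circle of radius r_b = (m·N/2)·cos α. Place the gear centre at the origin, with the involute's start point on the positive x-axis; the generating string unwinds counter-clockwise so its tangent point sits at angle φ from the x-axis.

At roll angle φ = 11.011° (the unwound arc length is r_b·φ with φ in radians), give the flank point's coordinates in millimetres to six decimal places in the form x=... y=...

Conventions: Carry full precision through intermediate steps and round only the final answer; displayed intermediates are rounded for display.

recognized (one wheel, involute flank): single-mesh tooth geometry, m = 3.674, N = 38
pitch radius r_p = m·N/2 = 3.674·38/2 = 69.806000
base radius r_b = r_p·cos α = 69.806000·cos 19.703° = 65.719061
roll angle φ = 11.011° = 0.19217820 rad
x = r_b·(cos φ + φ·sin φ) = 66.921462
y = r_b·(sin φ − φ·cos φ) = 0.154909

x=66.921462 y=0.154909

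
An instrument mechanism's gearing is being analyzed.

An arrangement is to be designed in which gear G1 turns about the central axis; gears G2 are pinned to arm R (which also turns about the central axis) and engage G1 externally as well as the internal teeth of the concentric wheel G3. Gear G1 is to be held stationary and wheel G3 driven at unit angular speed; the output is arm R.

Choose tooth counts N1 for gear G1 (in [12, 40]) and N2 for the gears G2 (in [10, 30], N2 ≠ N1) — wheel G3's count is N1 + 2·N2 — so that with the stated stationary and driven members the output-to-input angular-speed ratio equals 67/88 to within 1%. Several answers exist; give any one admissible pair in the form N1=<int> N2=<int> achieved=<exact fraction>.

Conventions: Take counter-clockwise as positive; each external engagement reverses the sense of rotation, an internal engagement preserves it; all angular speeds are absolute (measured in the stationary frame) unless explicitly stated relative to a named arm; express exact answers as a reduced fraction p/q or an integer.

topology: planetary set — design target 67/88, arm = carrier (Willis)
Willis with ω_sun = 0: ω_arm/ω_ring = N3/(N1+N3); set equal to 67/88  ⇒  N3/N1 = (67/88)/(1 − 67/88) = 67/21
N3 = N1 + 2·N2  ⇒  N2/N1 = (N3/N1 − 1)/2 = (67/21 − 1)/2 = 23/21
smallest multiple with N1 ≥ 12 and N2 ≥ 10: k = 1  ⇒  N1 = 1·21 = 21, N2 = 1·23 = 23 (N1 ≤ 40, N2 ≤ 30, N2 ≠ N1 ✓), N3 = 21 + 2·23 = 67
check: N3/(N1+N3) with N1 = 21, N3 = 67 gives 67/88; |achieved − target| = 0 ≤ 67/8800 ✓

N1=21 N2=23 achieved=67/88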